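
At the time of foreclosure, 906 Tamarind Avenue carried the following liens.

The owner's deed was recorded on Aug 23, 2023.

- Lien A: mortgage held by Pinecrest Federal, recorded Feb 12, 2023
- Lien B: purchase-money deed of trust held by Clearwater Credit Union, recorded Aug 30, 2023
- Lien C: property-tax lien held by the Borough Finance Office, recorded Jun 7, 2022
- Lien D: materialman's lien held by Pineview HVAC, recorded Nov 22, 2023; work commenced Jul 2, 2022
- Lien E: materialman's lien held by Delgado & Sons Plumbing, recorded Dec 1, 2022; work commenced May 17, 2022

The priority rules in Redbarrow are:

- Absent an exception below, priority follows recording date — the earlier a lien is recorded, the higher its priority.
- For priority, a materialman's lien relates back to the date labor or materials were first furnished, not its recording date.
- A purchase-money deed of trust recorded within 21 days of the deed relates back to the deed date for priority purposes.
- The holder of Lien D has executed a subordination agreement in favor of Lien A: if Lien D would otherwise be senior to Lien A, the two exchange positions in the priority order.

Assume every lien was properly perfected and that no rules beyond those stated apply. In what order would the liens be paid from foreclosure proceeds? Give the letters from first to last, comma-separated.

E, C, A, D, B

First, effective dates: B was recorded within the 21-day window, so its effective date is the deed date Aug 23, 2023; D's effective date is Jul 2, 2022, when work began; E is treated as recorded May 17, 2022, the work-commencement date.
By effective date, earliest first: E (May 17, 2022), C (Jun 7, 2022), D (Jul 2, 2022), A (Feb 12, 2023), B (Aug 23, 2023).
The subordination applies — D was senior to A — so D and A swap.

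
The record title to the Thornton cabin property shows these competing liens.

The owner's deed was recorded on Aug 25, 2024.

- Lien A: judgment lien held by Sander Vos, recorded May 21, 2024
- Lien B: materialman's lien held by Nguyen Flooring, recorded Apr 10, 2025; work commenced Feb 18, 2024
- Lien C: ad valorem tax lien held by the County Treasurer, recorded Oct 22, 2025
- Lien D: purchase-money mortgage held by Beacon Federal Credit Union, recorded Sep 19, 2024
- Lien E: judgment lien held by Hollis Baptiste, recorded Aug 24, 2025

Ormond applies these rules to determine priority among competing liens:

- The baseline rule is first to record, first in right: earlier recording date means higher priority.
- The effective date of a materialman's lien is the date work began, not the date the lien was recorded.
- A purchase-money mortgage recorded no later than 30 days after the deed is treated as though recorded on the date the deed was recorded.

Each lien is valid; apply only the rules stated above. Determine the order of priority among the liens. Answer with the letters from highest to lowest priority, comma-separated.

B, A, D, E, C

Effective dates: B relates back to Feb 18, 2024 (work commenced); D's effective date is the deed date, Aug 25, 2024.
By effective date: B (Feb 18, 2024), A (May 21, 2024), D (Aug 25, 2024), E (Aug 24, 2025), C (Oct 22, 2025).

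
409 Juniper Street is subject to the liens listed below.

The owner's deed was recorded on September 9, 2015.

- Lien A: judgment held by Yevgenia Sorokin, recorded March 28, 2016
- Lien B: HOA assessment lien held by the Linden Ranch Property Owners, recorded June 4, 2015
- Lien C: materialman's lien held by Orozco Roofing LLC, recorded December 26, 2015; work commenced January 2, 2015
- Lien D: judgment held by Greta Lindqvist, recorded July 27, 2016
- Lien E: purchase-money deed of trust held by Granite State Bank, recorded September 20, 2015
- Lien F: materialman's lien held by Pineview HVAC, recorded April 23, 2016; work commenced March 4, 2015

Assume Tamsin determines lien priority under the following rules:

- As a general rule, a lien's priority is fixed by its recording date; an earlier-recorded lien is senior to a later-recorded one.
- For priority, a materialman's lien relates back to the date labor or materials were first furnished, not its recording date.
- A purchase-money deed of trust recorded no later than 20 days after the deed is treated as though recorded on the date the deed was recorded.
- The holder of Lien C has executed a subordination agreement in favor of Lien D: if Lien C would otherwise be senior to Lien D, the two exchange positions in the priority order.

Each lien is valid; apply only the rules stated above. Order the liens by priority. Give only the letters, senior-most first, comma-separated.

First, effective dates: C relates back to January 2, 2015 (work commenced); E was recorded within the 20-day window, so its effective date is the deed date September 9, 2015; F's effective date is March 4, 2015, when work began.
Sorted by effective date: C (January 2, 2015), F (March 4, 2015), B (June 4, 2015), E (September 9, 2015), A (March 28, 2016), D (July 27, 2016).
C would otherwise be senior to D, so under the subordination agreement C and D exchange positions.

D, F, B, E, A, C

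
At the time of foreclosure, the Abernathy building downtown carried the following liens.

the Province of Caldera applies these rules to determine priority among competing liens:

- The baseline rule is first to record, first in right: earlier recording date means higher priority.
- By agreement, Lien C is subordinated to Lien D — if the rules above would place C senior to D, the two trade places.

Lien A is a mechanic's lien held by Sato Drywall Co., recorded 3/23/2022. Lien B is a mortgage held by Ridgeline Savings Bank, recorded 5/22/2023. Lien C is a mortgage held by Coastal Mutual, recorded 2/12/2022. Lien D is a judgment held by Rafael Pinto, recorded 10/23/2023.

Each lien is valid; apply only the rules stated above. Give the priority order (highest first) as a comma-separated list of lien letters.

Ordering by effective date: C (2/12/2022), A (3/23/2022), B (5/22/2023), D (10/23/2023).
C is senior to D before the subordination, so the two trade places.

D, A, B, C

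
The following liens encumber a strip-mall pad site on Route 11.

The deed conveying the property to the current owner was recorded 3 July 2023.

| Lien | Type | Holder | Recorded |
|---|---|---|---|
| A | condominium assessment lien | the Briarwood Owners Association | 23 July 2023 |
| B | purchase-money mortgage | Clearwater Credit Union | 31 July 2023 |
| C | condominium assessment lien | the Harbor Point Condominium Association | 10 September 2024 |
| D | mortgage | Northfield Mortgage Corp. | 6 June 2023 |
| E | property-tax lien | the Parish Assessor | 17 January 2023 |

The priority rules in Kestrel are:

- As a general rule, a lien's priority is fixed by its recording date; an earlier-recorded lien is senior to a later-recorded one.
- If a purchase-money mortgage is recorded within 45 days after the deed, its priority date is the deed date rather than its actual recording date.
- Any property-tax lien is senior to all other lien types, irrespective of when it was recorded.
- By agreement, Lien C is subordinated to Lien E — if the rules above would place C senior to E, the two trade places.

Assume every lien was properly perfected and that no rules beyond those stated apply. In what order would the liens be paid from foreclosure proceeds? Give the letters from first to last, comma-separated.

E, D, B, A, C

Effective dates: B relates back to the deed date 3 July 2023.
E is a property-tax lien, so it outranks all other liens regardless of date.
The other liens, earliest effective date first: D (6 June 2023), B (3 July 2023), A (23 July 2023), C (10 September 2024).
Since C is not senior to E, the subordination leaves the order unchanged.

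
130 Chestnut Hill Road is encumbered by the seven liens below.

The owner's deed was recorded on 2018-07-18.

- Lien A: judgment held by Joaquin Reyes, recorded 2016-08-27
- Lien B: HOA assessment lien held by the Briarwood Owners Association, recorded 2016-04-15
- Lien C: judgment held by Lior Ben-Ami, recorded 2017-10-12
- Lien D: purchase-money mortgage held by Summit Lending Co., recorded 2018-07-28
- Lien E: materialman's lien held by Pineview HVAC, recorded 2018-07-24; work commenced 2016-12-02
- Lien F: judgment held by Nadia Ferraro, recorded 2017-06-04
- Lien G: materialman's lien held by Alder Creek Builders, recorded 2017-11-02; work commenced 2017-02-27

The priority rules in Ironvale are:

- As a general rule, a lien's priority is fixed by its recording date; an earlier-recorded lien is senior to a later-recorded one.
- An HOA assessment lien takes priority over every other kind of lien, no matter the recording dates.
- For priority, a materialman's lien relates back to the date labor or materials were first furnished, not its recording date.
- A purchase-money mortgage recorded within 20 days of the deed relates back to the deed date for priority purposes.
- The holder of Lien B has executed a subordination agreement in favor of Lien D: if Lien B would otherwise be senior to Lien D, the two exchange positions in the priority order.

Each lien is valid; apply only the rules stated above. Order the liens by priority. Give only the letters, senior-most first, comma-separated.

Adjusting effective dates: D's effective date is the deed date, 2018-07-18; E is treated as recorded 2016-12-02, the work-commencement date; G is treated as recorded 2017-02-27, the work-commencement date.
B is an HOA assessment lien, so it outranks all other liens regardless of date.
Among the remaining liens, by effective date: A (2016-08-27), E (2016-12-02), G (2017-02-27), F (2017-06-04), C (2017-10-12), D (2018-07-18).
Because B would otherwise rank above D, the subordination swaps them.

D, A, E, G, F, C, B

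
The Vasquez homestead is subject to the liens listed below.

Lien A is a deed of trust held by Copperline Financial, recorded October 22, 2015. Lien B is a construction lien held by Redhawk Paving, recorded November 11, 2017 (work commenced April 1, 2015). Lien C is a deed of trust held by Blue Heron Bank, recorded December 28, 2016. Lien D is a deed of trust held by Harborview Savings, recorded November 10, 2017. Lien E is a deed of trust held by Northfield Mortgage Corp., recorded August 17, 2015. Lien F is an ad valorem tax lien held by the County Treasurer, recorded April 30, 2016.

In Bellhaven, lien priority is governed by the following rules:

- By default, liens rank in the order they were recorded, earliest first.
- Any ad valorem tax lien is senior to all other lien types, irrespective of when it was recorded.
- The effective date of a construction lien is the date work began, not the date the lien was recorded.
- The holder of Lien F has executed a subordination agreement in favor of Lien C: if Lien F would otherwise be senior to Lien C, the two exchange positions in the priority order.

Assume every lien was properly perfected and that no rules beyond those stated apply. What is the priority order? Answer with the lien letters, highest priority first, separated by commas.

Adjusting effective dates: B's effective date is April 1, 2015, when work began.
F, as an ad valorem tax lien, has superpriority and ranks first.
Remaining liens by effective date: B (April 1, 2015), E (August 17, 2015), A (October 22, 2015), C (December 28, 2016), D (November 10, 2017).
The subordination applies — F was senior to C — so F and C swap.

C, B, E, A, F, D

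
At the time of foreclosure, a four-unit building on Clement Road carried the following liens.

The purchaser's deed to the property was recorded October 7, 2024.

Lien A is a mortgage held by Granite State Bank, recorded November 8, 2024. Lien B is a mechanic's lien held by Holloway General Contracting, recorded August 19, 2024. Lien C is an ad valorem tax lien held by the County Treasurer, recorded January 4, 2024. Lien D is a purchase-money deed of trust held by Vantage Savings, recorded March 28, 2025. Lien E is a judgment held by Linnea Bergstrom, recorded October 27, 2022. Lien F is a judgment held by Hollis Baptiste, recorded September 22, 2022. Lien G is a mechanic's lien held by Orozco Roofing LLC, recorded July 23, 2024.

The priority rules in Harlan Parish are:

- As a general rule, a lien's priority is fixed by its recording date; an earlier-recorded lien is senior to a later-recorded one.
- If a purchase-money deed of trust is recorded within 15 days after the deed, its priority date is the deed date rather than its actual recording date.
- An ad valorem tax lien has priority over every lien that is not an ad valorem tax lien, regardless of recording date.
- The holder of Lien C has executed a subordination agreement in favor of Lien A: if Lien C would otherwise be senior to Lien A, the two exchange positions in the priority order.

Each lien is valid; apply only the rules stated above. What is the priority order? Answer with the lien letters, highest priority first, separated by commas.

A, F, E, G, B, C, D

Effective dates: D missed the 15-day window (172 days after the deed), so its recording date stands.
C is an ad valorem tax lien, so it outranks all other liens regardless of date.
Remaining liens by effective date: F (September 22, 2022), E (October 27, 2022), G (July 23, 2024), B (August 19, 2024), A (November 8, 2024), D (March 28, 2025).
Because C would otherwise rank above A, the subordination swaps them.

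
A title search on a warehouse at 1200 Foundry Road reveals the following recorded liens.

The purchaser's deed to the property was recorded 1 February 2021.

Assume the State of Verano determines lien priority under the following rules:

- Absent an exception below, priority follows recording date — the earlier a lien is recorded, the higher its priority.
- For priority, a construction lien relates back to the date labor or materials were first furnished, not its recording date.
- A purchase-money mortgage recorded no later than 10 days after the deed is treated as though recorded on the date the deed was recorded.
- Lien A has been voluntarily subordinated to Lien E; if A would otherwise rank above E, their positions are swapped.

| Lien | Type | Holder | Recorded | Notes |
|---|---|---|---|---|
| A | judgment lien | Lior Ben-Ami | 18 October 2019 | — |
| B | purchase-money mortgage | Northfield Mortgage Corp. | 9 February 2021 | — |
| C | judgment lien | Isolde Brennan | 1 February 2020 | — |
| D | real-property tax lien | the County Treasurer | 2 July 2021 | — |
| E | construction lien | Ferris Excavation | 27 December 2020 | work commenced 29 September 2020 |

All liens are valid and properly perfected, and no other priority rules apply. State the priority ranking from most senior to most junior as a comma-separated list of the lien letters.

First, effective dates: B relates back to the deed date 1 February 2021; E is treated as recorded 29 September 2020, the work-commencement date.
Ordering by effective date: A (18 October 2019), C (1 February 2020), E (29 September 2020), B (1 February 2021), D (2 July 2021).
The subordination applies — A was senior to E — so A and E swap.

E, C, A, B, D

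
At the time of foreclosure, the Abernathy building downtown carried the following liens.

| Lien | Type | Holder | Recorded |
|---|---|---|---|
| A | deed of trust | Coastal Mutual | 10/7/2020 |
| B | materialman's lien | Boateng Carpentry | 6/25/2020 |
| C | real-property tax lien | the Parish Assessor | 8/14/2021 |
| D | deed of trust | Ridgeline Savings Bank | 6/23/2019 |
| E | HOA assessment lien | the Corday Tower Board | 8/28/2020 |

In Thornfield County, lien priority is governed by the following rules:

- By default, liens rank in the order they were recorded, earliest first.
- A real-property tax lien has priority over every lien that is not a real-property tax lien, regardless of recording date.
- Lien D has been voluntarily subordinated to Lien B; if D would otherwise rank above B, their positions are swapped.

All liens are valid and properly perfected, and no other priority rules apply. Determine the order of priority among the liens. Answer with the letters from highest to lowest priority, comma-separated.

C, as a real-property tax lien, has superpriority and ranks first.
The other liens, earliest effective date first: D (6/23/2019), B (6/25/2020), E (8/28/2020), A (10/7/2020).
D is senior to B before the subordination, so the two trade places.

C, B, D, E, A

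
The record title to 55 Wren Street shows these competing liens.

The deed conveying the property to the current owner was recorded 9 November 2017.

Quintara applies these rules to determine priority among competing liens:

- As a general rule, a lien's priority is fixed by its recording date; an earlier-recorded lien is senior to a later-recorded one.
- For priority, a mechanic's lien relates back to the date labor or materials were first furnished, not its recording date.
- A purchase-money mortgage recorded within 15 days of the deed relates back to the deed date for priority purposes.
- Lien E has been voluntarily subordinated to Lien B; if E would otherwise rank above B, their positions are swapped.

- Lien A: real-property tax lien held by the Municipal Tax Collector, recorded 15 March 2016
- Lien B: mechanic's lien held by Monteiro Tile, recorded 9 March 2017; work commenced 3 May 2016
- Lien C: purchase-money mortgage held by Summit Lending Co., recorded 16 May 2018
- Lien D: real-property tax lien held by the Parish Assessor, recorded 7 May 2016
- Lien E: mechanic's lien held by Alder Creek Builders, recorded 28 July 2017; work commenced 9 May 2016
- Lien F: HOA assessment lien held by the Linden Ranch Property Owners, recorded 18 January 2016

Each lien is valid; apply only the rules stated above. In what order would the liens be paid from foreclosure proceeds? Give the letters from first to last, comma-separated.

Effective dates: B is treated as recorded 3 May 2016, the work-commencement date; C was recorded 188 days after the deed — beyond 15 days — so no relation-back applies; E's effective date is 9 May 2016, when work began.
By effective date: F (18 January 2016), A (15 March 2016), B (3 May 2016), D (7 May 2016), E (9 May 2016), C (16 May 2018).
Since E is not senior to B, the subordination leaves the order unchanged.

F, A, B, D, E, C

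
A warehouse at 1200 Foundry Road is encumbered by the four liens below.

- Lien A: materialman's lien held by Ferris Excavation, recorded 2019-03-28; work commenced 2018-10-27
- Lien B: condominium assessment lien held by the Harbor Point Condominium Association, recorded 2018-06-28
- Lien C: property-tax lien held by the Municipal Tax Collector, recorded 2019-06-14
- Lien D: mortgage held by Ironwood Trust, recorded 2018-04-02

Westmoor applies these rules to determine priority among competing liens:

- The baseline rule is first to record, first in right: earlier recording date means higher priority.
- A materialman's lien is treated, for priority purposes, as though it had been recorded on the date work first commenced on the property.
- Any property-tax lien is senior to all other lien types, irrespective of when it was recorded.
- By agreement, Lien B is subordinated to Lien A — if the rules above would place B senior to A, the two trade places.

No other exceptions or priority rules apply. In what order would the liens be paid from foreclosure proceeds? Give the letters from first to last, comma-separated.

C, D, A, B

Effective dates: A's effective date is 2018-10-27, when work began.
C, as a property-tax lien, has superpriority and ranks first.
The other liens, earliest effective date first: D (2018-04-02), B (2018-06-28), A (2018-10-27).
Because B would otherwise rank above A, the subordination swaps them.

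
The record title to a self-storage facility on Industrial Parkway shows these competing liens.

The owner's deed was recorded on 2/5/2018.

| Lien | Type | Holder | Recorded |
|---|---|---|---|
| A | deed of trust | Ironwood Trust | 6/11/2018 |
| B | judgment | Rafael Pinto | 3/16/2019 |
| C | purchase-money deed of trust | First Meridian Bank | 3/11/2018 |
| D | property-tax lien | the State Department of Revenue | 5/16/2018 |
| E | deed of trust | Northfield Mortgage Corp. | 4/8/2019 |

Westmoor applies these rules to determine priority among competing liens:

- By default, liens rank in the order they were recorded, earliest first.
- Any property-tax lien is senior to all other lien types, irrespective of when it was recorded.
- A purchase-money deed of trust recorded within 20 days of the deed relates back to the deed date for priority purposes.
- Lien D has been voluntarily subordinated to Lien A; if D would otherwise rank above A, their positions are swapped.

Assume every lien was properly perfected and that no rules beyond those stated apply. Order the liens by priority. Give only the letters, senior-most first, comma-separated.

First, effective dates: C missed the 20-day window (34 days after the deed), so its recording date stands.
D is a property-tax lien and takes priority over every other lien.
Among the remaining liens, by effective date: C (3/11/2018), A (6/11/2018), B (3/16/2019), E (4/8/2019).
Because D would otherwise rank above A, the subordination swaps them.

A, C, D, B, E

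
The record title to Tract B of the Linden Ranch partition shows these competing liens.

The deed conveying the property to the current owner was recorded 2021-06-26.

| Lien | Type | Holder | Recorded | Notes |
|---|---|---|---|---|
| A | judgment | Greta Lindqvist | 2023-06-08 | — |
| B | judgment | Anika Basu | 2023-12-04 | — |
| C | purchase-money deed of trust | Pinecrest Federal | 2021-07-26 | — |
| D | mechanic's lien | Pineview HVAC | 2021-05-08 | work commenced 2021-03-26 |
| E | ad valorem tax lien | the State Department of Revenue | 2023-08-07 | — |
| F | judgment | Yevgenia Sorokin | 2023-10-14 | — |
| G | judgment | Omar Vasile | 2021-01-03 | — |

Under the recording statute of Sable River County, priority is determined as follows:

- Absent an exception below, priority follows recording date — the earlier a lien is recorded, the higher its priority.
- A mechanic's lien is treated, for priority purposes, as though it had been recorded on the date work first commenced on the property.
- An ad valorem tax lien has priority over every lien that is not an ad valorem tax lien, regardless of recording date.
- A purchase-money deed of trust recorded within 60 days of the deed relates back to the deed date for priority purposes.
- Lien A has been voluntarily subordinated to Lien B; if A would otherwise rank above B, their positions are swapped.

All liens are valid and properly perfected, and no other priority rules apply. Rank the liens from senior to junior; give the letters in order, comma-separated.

E, G, D, C, B, F, A

Effective dates: C relates back to the deed date 2021-06-26; D relates back to 2021-03-26 (work commenced).
As an ad valorem tax lien, E is senior to every other lien.
The other liens, earliest effective date first: G (2021-01-03), D (2021-03-26), C (2021-06-26), A (2023-06-08), F (2023-10-14), B (2023-12-04).
A would otherwise be senior to B, so under the subordination agreement A and B exchange positions.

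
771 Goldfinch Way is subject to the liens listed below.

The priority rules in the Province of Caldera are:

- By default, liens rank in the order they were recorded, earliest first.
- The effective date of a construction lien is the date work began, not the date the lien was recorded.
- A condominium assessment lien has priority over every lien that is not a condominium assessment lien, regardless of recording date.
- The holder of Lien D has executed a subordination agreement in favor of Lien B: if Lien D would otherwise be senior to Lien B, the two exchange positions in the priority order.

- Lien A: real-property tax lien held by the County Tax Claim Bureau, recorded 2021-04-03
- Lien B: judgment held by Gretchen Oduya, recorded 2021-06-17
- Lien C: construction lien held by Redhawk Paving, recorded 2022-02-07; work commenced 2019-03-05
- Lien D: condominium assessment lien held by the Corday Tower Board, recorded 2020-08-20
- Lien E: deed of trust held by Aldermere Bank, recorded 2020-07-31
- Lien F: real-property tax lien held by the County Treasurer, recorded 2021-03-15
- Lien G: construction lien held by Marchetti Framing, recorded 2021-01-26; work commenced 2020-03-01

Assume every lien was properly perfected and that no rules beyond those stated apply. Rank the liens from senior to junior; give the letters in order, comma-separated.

B, C, G, E, F, A, D

Adjusting effective dates: C's effective date is 2019-03-05, when work began; G relates back to 2020-03-01 (work commenced).
As a condominium assessment lien, D is senior to every other lien.
Among the remaining liens, by effective date: C (2019-03-05), G (2020-03-01), E (2020-07-31), F (2021-03-15), A (2021-04-03), B (2021-06-17).
Because D would otherwise rank above B, the subordination swaps them.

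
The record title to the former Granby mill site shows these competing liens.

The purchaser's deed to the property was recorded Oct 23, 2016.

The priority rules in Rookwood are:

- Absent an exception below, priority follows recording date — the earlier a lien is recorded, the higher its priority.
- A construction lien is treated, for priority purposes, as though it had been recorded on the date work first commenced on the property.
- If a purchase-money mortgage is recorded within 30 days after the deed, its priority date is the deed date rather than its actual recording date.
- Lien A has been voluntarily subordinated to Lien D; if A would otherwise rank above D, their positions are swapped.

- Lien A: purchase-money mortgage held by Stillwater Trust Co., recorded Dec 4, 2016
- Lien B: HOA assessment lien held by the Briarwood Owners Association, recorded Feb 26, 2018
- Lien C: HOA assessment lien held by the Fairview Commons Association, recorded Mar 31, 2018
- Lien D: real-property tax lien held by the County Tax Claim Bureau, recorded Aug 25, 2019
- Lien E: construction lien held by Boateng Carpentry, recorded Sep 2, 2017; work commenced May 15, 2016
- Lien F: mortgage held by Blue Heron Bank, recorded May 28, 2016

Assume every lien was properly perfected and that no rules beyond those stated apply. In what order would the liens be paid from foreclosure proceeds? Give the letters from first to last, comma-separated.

E, F, D, B, C, A

Effective dates: A was recorded 42 days after the deed, outside the 30-day window, so it keeps its recording date; E is treated as recorded May 15, 2016, the work-commencement date.
By effective date, earliest first: E (May 15, 2016), F (May 28, 2016), A (Dec 4, 2016), B (Feb 26, 2018), C (Mar 31, 2018), D (Aug 25, 2019).
The subordination applies — A was senior to D — so A and D swap.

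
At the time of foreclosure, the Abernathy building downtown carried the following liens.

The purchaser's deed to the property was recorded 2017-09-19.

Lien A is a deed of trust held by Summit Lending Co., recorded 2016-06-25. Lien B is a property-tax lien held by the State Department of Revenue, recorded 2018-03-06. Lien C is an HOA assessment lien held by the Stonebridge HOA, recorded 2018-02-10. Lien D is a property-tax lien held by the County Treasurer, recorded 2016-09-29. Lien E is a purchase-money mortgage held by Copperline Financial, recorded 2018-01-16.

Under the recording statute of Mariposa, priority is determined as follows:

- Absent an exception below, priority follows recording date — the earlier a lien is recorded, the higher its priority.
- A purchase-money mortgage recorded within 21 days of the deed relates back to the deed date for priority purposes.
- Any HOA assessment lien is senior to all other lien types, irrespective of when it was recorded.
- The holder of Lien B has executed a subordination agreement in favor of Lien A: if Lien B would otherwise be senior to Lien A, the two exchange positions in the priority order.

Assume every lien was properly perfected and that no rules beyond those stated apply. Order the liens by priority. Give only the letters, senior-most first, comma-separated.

First, effective dates: E missed the 21-day window (119 days after the deed), so its recording date stands.
C, as an HOA assessment lien, has superpriority and ranks first.
The other liens, earliest effective date first: A (2016-06-25), D (2016-09-29), E (2018-01-16), B (2018-03-06).
B is already junior to A, so the subordination agreement changes nothing.

C, A, D, E, B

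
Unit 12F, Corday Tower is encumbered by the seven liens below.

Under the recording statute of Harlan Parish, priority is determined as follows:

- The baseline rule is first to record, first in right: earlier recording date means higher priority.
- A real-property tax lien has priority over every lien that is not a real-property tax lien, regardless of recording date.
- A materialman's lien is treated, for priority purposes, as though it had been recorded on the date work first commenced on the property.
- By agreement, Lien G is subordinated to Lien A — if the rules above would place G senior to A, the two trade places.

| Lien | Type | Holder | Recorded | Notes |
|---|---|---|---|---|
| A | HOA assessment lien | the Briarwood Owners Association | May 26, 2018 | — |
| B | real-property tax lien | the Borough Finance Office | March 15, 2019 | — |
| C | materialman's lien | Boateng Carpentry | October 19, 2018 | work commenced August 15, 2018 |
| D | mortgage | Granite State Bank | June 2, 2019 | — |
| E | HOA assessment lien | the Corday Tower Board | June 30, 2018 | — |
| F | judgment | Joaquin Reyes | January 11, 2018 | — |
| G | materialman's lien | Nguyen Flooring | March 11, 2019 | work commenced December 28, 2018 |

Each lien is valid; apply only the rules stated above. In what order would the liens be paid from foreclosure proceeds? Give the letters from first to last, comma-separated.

B, F, A, E, C, G, D

Effective dates after the stated exceptions: C relates back to August 15, 2018 (work commenced); G relates back to December 28, 2018 (work commenced).
B, as a real-property tax lien, has superpriority and ranks first.
Ordering the rest by effective date: F (January 11, 2018), A (May 26, 2018), E (June 30, 2018), C (August 15, 2018), G (December 28, 2018), D (June 2, 2019).
G is already junior to A, so the subordination agreement changes nothing.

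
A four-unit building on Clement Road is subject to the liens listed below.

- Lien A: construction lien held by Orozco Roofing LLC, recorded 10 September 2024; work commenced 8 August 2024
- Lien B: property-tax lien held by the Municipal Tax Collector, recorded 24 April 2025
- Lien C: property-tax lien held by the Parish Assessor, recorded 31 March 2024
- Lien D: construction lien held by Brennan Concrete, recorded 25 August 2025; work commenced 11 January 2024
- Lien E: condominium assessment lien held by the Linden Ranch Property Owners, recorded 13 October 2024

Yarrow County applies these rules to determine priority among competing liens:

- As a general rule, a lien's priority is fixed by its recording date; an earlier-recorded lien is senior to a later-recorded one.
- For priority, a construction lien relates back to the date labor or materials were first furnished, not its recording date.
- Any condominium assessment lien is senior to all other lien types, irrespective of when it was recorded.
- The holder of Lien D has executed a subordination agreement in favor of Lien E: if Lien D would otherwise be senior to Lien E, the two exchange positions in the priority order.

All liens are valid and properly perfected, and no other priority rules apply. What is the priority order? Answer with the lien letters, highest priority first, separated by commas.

E, D, C, A, B

First, effective dates: A relates back to 8 August 2024 (work commenced); D is treated as recorded 11 January 2024, the work-commencement date.
E is a condominium assessment lien and takes priority over every other lien.
Remaining liens by effective date: D (11 January 2024), C (31 March 2024), A (8 August 2024), B (24 April 2025).
D already ranks below E; the subordination has no effect.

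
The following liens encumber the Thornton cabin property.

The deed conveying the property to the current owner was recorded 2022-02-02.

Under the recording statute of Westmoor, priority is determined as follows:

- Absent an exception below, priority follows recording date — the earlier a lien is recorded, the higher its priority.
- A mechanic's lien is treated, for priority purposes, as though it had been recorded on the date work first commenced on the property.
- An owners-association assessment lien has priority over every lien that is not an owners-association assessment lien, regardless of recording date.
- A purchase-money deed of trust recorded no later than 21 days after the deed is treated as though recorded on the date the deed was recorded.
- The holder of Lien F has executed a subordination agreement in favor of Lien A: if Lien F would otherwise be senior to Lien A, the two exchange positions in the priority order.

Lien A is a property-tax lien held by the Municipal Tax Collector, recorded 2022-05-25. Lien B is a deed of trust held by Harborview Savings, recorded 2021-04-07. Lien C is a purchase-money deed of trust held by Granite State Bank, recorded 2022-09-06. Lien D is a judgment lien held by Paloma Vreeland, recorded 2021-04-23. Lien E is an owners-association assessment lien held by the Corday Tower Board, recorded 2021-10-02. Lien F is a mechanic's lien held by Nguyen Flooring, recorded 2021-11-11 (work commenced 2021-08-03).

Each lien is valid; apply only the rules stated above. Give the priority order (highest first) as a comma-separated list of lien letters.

E, B, D, A, F, C

First, effective dates: C was recorded 216 days after the deed, outside the 21-day window, so it keeps its recording date; F is treated as recorded 2021-08-03, the work-commencement date.
E is an owners-association assessment lien, so it outranks all other liens regardless of date.
Remaining liens by effective date: B (2021-04-07), D (2021-04-23), F (2021-08-03), A (2022-05-25), C (2022-09-06).
Because F would otherwise rank above A, the subordination swaps them.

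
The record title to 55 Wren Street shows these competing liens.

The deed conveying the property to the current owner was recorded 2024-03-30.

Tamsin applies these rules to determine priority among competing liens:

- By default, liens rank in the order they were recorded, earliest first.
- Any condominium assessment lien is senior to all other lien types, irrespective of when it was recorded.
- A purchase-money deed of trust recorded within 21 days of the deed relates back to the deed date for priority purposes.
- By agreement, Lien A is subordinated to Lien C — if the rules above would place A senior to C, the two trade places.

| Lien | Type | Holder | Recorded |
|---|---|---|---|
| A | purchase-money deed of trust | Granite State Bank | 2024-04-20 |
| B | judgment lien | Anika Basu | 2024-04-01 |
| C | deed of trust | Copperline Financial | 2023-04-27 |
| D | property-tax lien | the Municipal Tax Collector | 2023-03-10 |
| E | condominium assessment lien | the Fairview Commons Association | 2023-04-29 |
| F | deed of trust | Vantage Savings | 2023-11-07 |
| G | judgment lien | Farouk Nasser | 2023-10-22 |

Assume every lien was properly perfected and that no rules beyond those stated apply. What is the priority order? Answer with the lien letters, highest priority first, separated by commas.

E, D, C, G, F, A, B

Effective dates: A relates back to the deed date 2024-03-30.
As a condominium assessment lien, E is senior to every other lien.
Among the remaining liens, by effective date: D (2023-03-10), C (2023-04-27), G (2023-10-22), F (2023-11-07), A (2024-03-30), B (2024-04-01).
Since A is not senior to C, the subordination leaves the order unchanged.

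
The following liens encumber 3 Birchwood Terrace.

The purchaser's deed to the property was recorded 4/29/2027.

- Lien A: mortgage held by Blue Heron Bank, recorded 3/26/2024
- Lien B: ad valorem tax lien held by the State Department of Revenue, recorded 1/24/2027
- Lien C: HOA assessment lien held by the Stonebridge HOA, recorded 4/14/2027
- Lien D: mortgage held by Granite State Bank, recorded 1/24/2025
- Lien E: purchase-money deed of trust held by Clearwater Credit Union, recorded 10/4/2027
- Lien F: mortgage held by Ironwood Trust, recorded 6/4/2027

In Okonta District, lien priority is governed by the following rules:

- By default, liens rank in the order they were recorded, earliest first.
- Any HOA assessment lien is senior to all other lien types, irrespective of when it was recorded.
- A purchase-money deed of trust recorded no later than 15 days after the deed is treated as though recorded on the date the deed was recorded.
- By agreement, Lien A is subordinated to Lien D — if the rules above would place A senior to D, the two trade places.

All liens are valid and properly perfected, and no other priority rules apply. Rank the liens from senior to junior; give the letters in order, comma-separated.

C, D, A, B, F, E

Effective dates: E missed the 15-day window (158 days after the deed), so its recording date stands.
C, as an HOA assessment lien, has superpriority and ranks first.
Among the remaining liens, by effective date: A (3/26/2024), D (1/24/2025), B (1/24/2027), F (6/4/2027), E (10/4/2027).
A would otherwise be senior to D, so under the subordination agreement A and D exchange positions.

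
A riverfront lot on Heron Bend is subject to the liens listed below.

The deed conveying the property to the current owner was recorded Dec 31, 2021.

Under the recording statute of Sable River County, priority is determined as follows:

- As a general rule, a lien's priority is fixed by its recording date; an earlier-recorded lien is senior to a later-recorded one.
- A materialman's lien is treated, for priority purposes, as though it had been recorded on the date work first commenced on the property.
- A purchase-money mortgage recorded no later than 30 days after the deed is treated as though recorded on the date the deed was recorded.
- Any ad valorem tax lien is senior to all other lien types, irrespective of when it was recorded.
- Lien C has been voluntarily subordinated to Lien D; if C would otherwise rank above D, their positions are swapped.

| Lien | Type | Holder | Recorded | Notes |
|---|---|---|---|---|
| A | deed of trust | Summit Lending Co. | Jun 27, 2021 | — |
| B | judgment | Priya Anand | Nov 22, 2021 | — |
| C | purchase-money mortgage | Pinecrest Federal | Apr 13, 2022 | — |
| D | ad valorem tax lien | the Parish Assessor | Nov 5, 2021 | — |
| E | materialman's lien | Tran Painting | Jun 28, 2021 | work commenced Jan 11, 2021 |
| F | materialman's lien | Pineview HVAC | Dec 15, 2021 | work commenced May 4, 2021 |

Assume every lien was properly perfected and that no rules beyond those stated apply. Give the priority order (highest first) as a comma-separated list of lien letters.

Adjusting effective dates: C missed the 30-day window (103 days after the deed), so its recording date stands; E's effective date is Jan 11, 2021, when work began; F is treated as recorded May 4, 2021, the work-commencement date.
D is an ad valorem tax lien and takes priority over every other lien.
Remaining liens by effective date: E (Jan 11, 2021), F (May 4, 2021), A (Jun 27, 2021), B (Nov 22, 2021), C (Apr 13, 2022).
C is already junior to D, so the subordination agreement changes nothing.

D, E, F, A, B, C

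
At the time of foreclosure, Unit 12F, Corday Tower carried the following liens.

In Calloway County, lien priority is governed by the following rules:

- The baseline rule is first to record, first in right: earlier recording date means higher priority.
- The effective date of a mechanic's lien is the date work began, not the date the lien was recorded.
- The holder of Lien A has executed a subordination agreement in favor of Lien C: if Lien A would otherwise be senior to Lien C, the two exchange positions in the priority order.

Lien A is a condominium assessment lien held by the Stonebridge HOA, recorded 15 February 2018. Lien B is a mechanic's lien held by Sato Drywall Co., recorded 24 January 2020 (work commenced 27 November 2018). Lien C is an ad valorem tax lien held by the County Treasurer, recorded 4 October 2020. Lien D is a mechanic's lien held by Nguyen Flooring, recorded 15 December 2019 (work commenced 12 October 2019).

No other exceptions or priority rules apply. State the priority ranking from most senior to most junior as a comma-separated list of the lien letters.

Effective dates after the stated exceptions: B relates back to 27 November 2018 (work commenced); D's effective date is 12 October 2019, when work began.
By effective date, earliest first: A (15 February 2018), B (27 November 2018), D (12 October 2019), C (4 October 2020).
Because A would otherwise rank above C, the subordination swaps them.

C, B, D, A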